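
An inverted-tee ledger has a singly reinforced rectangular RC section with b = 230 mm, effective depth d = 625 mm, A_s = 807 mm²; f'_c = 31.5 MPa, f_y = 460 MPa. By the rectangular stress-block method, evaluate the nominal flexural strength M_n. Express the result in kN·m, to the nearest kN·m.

T = A_s f_y = 807 × 460 = 371220 N = 371.22 kN.
From C = T: a = T/(0.85 f'_c b) = 371220/(0.85 × 31.5 × 230) = 60.28 mm.
M_n = T(d − a/2) = 371.22 kN × (625 − 30.14) mm = 220.82 kN·m.

M_n ≈ 221 kN·m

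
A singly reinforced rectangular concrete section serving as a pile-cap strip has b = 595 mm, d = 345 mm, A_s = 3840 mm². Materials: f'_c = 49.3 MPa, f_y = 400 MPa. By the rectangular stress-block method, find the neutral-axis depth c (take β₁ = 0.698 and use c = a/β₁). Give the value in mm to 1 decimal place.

T = A_s f_y = 3840 × 400 = 1536000 N = 1536 kN.
Setting C = 0.85 f'_c a b equal to T: a = 1536000/(0.85 × 49.3 × 595) = 61.604 mm.
With β₁ = 0.698, c = a/β₁ = 61.604/0.698 = 88.3 mm.

c ≈ 88.3 mm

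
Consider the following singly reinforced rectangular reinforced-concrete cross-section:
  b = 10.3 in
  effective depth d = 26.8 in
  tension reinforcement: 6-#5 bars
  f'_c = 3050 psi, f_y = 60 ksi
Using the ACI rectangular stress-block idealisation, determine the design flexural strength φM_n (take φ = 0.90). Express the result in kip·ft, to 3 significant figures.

A_s = 6 × 0.31 = 1.86 in².
T = A_s f_y = 1.86 × 60 = 111.6 kips.
a = T/(0.85 f'_c b) = 111.6/(0.85 × 3.05 × 10.3) = 4.179 in.
M_n = T(d − a/2) = 111.6 × (26.8 − 2.0895) = 2757.7 kip·in = 2757.7/12 = 229.81 kip·ft.
φM_n = 0.90 × 229.81 = 206.83 kip·ft.

φM_n ≈ 207 kip·ft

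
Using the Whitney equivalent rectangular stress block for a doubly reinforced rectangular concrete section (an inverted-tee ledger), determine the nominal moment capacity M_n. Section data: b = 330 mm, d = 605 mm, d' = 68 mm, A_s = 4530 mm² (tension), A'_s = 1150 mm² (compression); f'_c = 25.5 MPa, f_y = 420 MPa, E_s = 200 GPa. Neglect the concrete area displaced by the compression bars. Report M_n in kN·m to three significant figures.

Assume both tension and compression steel yield.
Net tension couple steel: A_s − A'_s = 3380 mm².
a = (A_s − A'_s) f_y / (0.85 f'_c b) = 1419600/(0.85 × 25.5 × 330) = 198.47 mm.
c = a/β₁ = 198.47/0.85 = 233.49 mm; ε'_s = 0.003(c − d')/c = 0.0021 ≥ f_y/E_s = 0.0021, so compression steel does yield.
M_n = (A_s − A'_s) f_y (d − a/2) + A'_s f_y (d − d') = [1419600 × (605 − 99.235) + 483000 × (605 − 68)] × 10⁻⁶ = 717.98 + 259.37 = 977.35 kN·m.

M_n ≈ 977 kN·m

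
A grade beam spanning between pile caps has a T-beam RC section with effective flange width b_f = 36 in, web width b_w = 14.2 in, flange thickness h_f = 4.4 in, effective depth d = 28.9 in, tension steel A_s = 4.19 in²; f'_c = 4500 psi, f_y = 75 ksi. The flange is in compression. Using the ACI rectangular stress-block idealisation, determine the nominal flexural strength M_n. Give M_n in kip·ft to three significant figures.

M_n ≈ 727 kip·ft

Tension: T = A_s f_y = 4.19 × 75 = 314.25 kips.
Try a within the flange: a = T/(0.85 f'_c b_f) = 314.25/(0.85 × 4.5 × 36) = 2.282 in.
Since a = 2.282 ≤ h_f = 4.4 in, the stress block lies entirely in the flange; analyse as a rectangular beam of width b_f.
M_n = T(d − a/2) = 314.25 × (28.9 − 1.141) = 8723.3 kip·in.
M_n = 8723.3/12 = 726.94 kip·ft.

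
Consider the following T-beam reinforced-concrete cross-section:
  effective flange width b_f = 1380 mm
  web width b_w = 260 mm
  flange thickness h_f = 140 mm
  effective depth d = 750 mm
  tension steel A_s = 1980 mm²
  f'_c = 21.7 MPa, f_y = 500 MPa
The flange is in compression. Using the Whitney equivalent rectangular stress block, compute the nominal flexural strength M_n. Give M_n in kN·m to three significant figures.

M_n ≈ 723 kN·m

Tension: T = A_s f_y = 1980 × 500 = 990000 N.
Try a within the flange: a = T/(0.85 f'_c b_f) = 990000/(0.85 × 21.7 × 1380) = 38.89 mm.
Since a = 38.89 ≤ h_f = 140 mm, the stress block lies entirely in the flange; analyse as a rectangular beam of width b_f.
M_n = T(d − a/2) = 990000 × (750 − 19.445) = 723.25 × 10⁶ N·mm.
M_n = 723.25 kN·m.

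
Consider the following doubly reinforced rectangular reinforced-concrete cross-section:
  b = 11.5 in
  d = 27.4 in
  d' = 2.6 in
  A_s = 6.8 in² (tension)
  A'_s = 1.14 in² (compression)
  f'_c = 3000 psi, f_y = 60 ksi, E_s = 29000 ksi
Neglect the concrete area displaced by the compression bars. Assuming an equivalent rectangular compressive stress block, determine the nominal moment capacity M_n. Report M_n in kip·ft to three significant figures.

Assume both steels yield.
a = (A_s − A'_s) f_y/(0.85 f'_c b) = (6.8 − 1.14) × 60/(0.85 × 3 × 11.5) = 11.581 in.
c = a/β₁ = 11.581/0.85 = 13.625 in; ε'_s = 0.003(c − d')/c = 0.0024 ≥ ε_y = 0.0021, so the compression steel yields.
M_n = (A_s − A'_s) f_y (d − a/2) + A'_s f_y (d − d') = 339.6 × (27.4 − 5.7905) + 68.4 × (27.4 − 2.6) = 7338.6 + 1696.3 = 9034.9 kip·in = 9034.9/12 = 752.91 kip·ft.

M_n ≈ 753 kip·ft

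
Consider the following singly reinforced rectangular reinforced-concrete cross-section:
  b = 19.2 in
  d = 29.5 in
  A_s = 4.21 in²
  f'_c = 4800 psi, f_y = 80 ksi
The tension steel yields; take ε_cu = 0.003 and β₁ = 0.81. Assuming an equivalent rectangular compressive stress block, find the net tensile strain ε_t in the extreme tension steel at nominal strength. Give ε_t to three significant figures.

a = A_s f_y/(0.85 f'_c b) = 4.299 in.
β₁ = 0.81, so c = a/β₁ = 4.299/0.81 = 5.307 in.
From the linear strain diagram with ε_cu = 0.003: ε_t = 0.003 (d − c)/c = 0.003 × (29.5 − 5.307)/5.307 = 0.0137.
Since ε_t ≥ 0.005, the section is tension-controlled.

ε_t ≈ 0.0137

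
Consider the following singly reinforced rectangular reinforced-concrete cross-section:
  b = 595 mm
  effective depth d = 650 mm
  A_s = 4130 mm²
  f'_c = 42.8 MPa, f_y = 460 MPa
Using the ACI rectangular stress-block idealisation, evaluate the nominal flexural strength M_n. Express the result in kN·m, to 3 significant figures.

M_n ≈ 1150 kN·m

T = A_s f_y = 4130 × 460 = 1899800 N = 1899.8 kN.
From C = T: a = T/(0.85 f'_c b) = 1899800/(0.85 × 42.8 × 595) = 87.77 mm.
M_n = T(d − a/2) = 1899.8 kN × (650 − 43.885) mm = 1151.50 kN·m.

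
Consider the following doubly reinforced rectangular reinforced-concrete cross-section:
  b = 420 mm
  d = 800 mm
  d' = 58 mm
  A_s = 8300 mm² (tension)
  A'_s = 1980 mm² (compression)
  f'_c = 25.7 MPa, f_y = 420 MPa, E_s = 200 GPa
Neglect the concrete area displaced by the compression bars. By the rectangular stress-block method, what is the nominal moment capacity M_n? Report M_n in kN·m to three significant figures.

M_n ≈ 2360 kN·m

Assume both tension and compression steel yield.
Net tension couple steel: A_s − A'_s = 6320 mm².
a = (A_s − A'_s) f_y / (0.85 f'_c b) = 2654400/(0.85 × 25.7 × 420) = 289.31 mm.
c = a/β₁ = 289.31/0.85 = 340.36 mm; ε'_s = 0.003(c − d')/c = 0.0025 ≥ f_y/E_s = 0.0021, so compression steel does yield.
M_n = (A_s − A'_s) f_y (d − a/2) + A'_s f_y (d − d') = [2654400 × (800 − 144.655) + 831600 × (800 − 58)] × 10⁻⁶ = 1739.55 + 617.05 = 2356.60 kN·m.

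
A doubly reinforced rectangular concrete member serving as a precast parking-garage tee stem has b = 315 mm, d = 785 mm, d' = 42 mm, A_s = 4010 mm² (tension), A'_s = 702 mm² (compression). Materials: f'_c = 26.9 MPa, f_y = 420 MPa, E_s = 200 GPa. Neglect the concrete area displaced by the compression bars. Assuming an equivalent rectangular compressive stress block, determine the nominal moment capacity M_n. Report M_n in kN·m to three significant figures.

M_n ≈ 1180 kN·m

Assume both tension and compression steel yield.
Net tension couple steel: A_s − A'_s = 3308 mm².
a = (A_s − A'_s) f_y / (0.85 f'_c b) = 1389360/(0.85 × 26.9 × 315) = 192.90 mm.
c = a/β₁ = 192.90/0.85 = 226.94 mm; ε'_s = 0.003(c − d')/c = 0.0024 ≥ f_y/E_s = 0.0021, so compression steel does yield.
M_n = (A_s − A'_s) f_y (d − a/2) + A'_s f_y (d − d') = [1389360 × (785 − 96.45) + 294840 × (785 − 42)] × 10⁻⁶ = 956.64 + 219.07 = 1175.71 kN·m.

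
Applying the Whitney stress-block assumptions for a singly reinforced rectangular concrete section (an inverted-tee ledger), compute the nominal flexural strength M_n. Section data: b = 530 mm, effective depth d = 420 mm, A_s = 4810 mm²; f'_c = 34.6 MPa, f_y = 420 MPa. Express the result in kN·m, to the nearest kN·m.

T = A_s f_y = 4810 × 420 = 2020200 N = 2020.2 kN.
From C = T: a = T/(0.85 f'_c b) = 2020200/(0.85 × 34.6 × 530) = 129.61 mm.
M_n = T(d − a/2) = 2020.2 kN × (420 − 64.805) mm = 717.56 kN·m.

M_n ≈ 718 kN·m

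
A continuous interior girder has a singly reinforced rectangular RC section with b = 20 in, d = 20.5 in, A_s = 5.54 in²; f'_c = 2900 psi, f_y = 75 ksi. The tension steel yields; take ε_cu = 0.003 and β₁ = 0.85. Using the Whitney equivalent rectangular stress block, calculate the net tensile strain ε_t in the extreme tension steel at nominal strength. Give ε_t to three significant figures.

ε_t ≈ 0.00320

a = A_s f_y/(0.85 f'_c b) = 8.428 in.
β₁ = 0.85, so c = a/β₁ = 8.428/0.85 = 9.915 in.
From the linear strain diagram with ε_cu = 0.003: ε_t = 0.003 (d − c)/c = 0.003 × (20.5 − 9.915)/9.915 = 0.00320.
ε_t < 0.004 — the section is over-reinforced for flexure under ACI limits.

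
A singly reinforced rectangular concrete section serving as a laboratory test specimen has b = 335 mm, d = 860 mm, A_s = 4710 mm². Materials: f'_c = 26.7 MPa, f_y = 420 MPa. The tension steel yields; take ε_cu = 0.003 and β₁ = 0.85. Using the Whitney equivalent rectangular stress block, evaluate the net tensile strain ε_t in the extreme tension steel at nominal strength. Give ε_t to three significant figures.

ε_t ≈ 0.00543

a = A_s f_y/(0.85 f'_c b) = 260.19 mm.
β₁ = 0.85, so c = a/β₁ = 260.19/0.85 = 306.11 mm.
From the linear strain diagram with ε_cu = 0.003: ε_t = 0.003 (d − c)/c = 0.003 × (860 − 306.11)/306.11 = 0.00543.
Since ε_t ≥ 0.005, the section is tension-controlled.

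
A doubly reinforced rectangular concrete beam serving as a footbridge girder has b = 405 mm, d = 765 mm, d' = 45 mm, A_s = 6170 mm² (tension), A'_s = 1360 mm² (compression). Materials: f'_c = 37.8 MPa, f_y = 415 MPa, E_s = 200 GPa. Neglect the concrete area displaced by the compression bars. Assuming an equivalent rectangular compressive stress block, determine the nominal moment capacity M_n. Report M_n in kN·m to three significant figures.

M_n ≈ 1780 kN·m

Assume both tension and compression steel yield.
Net tension couple steel: A_s − A'_s = 4810 mm².
a = (A_s − A'_s) f_y / (0.85 f'_c b) = 1996150/(0.85 × 37.8 × 405) = 153.40 mm.
c = a/β₁ = 153.40/0.78 = 196.67 mm; ε'_s = 0.003(c − d')/c = 0.0023 ≥ f_y/E_s = 0.0021, so compression steel does yield.
M_n = (A_s − A'_s) f_y (d − a/2) + A'_s f_y (d − d') = [1996150 × (765 − 76.7) + 564400 × (765 − 45)] × 10⁻⁶ = 1373.95 + 406.37 = 1780.32 kN·m.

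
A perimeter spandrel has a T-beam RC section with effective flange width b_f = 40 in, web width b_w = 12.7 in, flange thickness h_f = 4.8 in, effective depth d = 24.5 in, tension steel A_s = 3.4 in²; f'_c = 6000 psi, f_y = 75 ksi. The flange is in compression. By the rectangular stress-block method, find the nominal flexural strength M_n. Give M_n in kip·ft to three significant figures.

M_n ≈ 507 kip·ft

Tension: T = A_s f_y = 3.4 × 75 = 255 kips.
Try a within the flange: a = T/(0.85 f'_c b_f) = 255/(0.85 × 6 × 40) = 1.250 in.
Since a = 1.250 ≤ h_f = 4.8 in, the stress block lies entirely in the flange; analyse as a rectangular beam of width b_f.
M_n = T(d − a/2) = 255 × (24.5 − 0.625) = 6088.1 kip·in.
M_n = 6088.1/12 = 507.34 kip·ft.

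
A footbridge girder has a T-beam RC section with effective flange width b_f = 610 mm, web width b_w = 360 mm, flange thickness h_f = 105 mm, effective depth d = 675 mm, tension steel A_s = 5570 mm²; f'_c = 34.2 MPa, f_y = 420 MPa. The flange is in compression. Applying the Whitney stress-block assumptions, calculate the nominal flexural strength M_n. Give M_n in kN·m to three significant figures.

M_n ≈ 1420 kN·m

Tension: T = A_s f_y = 5570 × 420 = 2339400 N.
Try a within the flange: a = T/(0.85 f'_c b_f) = 2339400/(0.85 × 34.2 × 610) = 131.93 mm.
a = 131.93 > h_f = 105 mm: the block extends into the web. Split into flange-overhang and web parts.
C_f = 0.85 f'_c (b_f − b_w) h_f = 0.85 × 34.2 × (610 − 360) × 105 = 763088 N.
Remaining web compression depth: a_w = (T − C_f)/(0.85 f'_c b_w) = (2339400 − 763088)/(0.85 × 34.2 × 360) = 150.62 mm.
M_n = C_f(d − h_f/2) + (T − C_f)(d − a_w/2) = 763088 × (675 − 52.5) + 1576312 × (675 − 75.31) = 475.02 + 945.30 = 1420.32 × 10⁶ N·mm.
M_n = 1420.32 kN·m.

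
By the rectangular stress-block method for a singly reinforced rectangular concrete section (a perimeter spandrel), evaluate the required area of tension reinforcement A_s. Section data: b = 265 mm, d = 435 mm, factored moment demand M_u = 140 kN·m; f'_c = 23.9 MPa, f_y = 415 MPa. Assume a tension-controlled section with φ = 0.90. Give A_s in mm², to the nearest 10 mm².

A_s ≈ 940 mm²

M_n = M_u/φ = 140/0.90 = 155.556 kN·m.
With M_n = 0.85 f'_c a b (d − a/2), solve the quadratic for a:
a = d − √(d² − 2M_n/(0.85 f'_c b)) = 435 − √(435² − 2 × 155.556×10⁶/(0.85 × 23.9 × 265)) = 72.46 mm.
A_s = 0.85 f'_c a b / f_y = 0.85 × 23.9 × 72.46 × 265 / 415 = 940.0 mm².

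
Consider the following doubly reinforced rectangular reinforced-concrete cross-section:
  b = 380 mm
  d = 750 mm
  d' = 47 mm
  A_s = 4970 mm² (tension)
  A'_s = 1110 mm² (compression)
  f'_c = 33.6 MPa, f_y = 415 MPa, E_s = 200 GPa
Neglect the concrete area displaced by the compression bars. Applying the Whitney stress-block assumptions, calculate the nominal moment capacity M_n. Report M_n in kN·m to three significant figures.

M_n ≈ 1410 kN·m

Assume both tension and compression steel yield.
Net tension couple steel: A_s − A'_s = 3860 mm².
a = (A_s − A'_s) f_y / (0.85 f'_c b) = 1601900/(0.85 × 33.6 × 380) = 147.60 mm.
c = a/β₁ = 147.60/0.81 = 182.22 mm; ε'_s = 0.003(c − d')/c = 0.0022 ≥ f_y/E_s = 0.0021, so compression steel does yield.
M_n = (A_s − A'_s) f_y (d − a/2) + A'_s f_y (d − d') = [1601900 × (750 − 73.8) + 460650 × (750 − 47)] × 10⁻⁶ = 1083.20 + 323.84 = 1407.04 kN·m.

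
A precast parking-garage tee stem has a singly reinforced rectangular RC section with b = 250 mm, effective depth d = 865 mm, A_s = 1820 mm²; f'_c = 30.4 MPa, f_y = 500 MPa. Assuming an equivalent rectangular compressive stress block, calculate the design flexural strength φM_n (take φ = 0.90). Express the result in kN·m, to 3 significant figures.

φM_n ≈ 651 kN·m

T = A_s f_y = 1820 × 500 = 910000 N = 910 kN.
From C = T: a = T/(0.85 f'_c b) = 910000/(0.85 × 30.4 × 250) = 140.87 mm.
M_n = T(d − a/2) = 910 kN × (865 − 70.435) mm = 723.05 kN·m.
φM_n = 0.90 × 723.05 = 650.75 kN·m.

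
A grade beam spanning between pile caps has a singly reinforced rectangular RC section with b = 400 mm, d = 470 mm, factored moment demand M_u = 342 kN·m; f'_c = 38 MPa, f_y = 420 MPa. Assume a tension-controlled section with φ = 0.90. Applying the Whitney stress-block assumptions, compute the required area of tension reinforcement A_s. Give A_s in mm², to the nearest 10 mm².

A_s ≈ 2070 mm²

M_n = M_u/φ = 342/0.90 = 380 kN·m.
With M_n = 0.85 f'_c a b (d − a/2), solve the quadratic for a:
a = d − √(d² − 2M_n/(0.85 f'_c b)) = 470 − √(470² − 2 × 380×10⁶/(0.85 × 38 × 400)) = 67.41 mm.
A_s = 0.85 f'_c a b / f_y = 0.85 × 38 × 67.41 × 400 / 420 = 2073.7 mm².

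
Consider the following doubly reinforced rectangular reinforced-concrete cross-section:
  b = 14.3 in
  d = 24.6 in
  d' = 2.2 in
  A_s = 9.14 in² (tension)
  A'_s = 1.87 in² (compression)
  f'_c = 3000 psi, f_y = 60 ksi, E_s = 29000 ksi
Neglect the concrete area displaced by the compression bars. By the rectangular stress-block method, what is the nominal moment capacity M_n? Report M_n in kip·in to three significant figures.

Assume both steels yield.
a = (A_s − A'_s) f_y/(0.85 f'_c b) = (9.14 − 1.87) × 60/(0.85 × 3 × 14.3) = 11.962 in.
c = a/β₁ = 11.962/0.85 = 14.073 in; ε'_s = 0.003(c − d')/c = 0.0025 ≥ ε_y = 0.0021, so the compression steel yields.
M_n = (A_s − A'_s) f_y (d − a/2) + A'_s f_y (d − d') = 436.2 × (24.6 − 5.981) + 112.2 × (24.6 − 2.2) = 8121.6 + 2513.3 = 10634.9 kip·in.

M_n ≈ 10600 kip·in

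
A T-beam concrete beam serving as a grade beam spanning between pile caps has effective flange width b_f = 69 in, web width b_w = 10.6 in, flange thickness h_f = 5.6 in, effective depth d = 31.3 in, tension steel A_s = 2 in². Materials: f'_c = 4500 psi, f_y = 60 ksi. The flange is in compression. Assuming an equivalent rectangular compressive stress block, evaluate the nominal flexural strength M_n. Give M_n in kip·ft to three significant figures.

Tension: T = A_s f_y = 2 × 60 = 120 kips.
Try a within the flange: a = T/(0.85 f'_c b_f) = 120/(0.85 × 4.5 × 69) = 0.455 in.
Since a = 0.455 ≤ h_f = 5.6 in, the stress block lies entirely in the flange; analyse as a rectangular beam of width b_f.
M_n = T(d − a/2) = 120 × (31.3 − 0.2275) = 3728.7 kip·in.
M_n = 3728.7/12 = 310.73 kip·ft.

M_n ≈ 311 kip·ft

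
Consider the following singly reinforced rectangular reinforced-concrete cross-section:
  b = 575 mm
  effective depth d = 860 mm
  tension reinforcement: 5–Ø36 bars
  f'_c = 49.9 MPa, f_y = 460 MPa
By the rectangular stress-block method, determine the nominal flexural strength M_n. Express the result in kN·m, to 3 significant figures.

M_n ≈ 1900 kN·m

A_s = 5 × 1018 = 5090 mm².
T = A_s f_y = 5090 × 460 = 2341400 N = 2341.4 kN.
From C = T: a = T/(0.85 f'_c b) = 2341400/(0.85 × 49.9 × 575) = 96.00 mm.
M_n = T(d − a/2) = 2341.4 kN × (860 − 48) mm = 1901.22 kN·m.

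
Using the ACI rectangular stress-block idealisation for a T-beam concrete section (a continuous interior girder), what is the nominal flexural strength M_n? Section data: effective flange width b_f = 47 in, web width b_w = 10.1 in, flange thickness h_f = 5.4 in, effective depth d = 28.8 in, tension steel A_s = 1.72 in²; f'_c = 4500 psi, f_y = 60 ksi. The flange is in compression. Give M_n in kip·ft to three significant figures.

Tension: T = A_s f_y = 1.72 × 60 = 103.2 kips.
Try a within the flange: a = T/(0.85 f'_c b_f) = 103.2/(0.85 × 4.5 × 47) = 0.574 in.
Since a = 0.574 ≤ h_f = 5.4 in, the stress block lies entirely in the flange; analyse as a rectangular beam of width b_f.
M_n = T(d − a/2) = 103.2 × (28.8 − 0.287) = 2942.5 kip·in.
M_n = 2942.5/12 = 245.21 kip·ft.

M_n ≈ 245 kip·ft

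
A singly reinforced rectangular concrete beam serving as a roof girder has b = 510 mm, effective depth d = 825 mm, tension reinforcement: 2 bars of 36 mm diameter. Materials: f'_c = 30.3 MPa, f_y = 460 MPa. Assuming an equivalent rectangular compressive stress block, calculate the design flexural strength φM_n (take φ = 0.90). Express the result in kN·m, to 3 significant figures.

φM_n ≈ 665 kN·m

A_s = 2 × 1018 = 2036 mm².
T = A_s f_y = 2036 × 460 = 936560 N = 936.56 kN.
From C = T: a = T/(0.85 f'_c b) = 936560/(0.85 × 30.3 × 510) = 71.30 mm.
M_n = T(d − a/2) = 936.56 kN × (825 − 35.65) mm = 739.27 kN·m.
φM_n = 0.90 × 739.27 = 665.34 kN·m.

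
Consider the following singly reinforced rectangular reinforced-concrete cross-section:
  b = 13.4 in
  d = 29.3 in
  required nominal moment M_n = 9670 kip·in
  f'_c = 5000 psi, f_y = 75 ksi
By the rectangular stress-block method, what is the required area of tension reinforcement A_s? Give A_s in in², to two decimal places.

A_s ≈ 4.95 in²

From M_n = 0.85 f'_c a b (d − a/2):
a = d − √(d² − 2M_n/(0.85 f'_c b)) = 29.3 − √(29.3² − 2 × 9670/(0.85 × 5 × 13.4)) = 6.521 in.
A_s = 0.85 f'_c a b / f_y = 0.85 × 5 × 6.521 × 13.4 / 75 = 4.952 in².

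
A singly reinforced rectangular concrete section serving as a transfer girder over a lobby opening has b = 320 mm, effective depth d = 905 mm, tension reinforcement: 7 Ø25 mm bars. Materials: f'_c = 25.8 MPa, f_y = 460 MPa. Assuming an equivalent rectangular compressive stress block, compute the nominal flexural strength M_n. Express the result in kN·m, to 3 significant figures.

M_n ≈ 1250 kN·m

A_s = 7 × 491 = 3437 mm².
T = A_s f_y = 3437 × 460 = 1581020 N = 1581.02 kN.
From C = T: a = T/(0.85 f'_c b) = 1581020/(0.85 × 25.8 × 320) = 225.29 mm.
M_n = T(d − a/2) = 1581.02 kN × (905 − 112.645) mm = 1252.73 kN·m.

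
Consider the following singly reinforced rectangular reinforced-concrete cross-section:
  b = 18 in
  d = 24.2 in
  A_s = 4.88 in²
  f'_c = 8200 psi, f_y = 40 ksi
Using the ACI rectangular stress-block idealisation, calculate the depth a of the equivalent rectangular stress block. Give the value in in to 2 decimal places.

T = A_s f_y = 4.88 × 40 = 195.2 kips.
a = T/(0.85 f'_c b) = 195.2/(0.85 × 8.2 × 18) = 1.56 in.

a ≈ 1.56 in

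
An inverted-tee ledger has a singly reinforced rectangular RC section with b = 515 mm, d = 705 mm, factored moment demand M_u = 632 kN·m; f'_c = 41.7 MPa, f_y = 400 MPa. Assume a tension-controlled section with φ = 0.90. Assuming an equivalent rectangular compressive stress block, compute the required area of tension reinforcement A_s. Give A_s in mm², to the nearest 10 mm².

M_n = M_u/φ = 632/0.90 = 702.222 kN·m.
With M_n = 0.85 f'_c a b (d − a/2), solve the quadratic for a:
a = d − √(d² − 2M_n/(0.85 f'_c b)) = 705 − √(705² − 2 × 702.222×10⁶/(0.85 × 41.7 × 515)) = 56.86 mm.
A_s = 0.85 f'_c a b / f_y = 0.85 × 41.7 × 56.86 × 515 / 400 = 2594.8 mm².

A_s ≈ 2590 mm²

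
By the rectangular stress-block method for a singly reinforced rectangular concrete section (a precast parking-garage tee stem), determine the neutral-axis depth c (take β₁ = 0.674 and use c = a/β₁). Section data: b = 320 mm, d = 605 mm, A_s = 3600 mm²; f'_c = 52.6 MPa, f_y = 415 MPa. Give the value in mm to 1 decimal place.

T = A_s f_y = 3600 × 415 = 1494000 N = 1494 kN.
Setting C = 0.85 f'_c a b equal to T: a = 1494000/(0.85 × 52.6 × 320) = 104.423 mm.
With β₁ = 0.674, c = a/β₁ = 104.423/0.674 = 154.9 mm.

c ≈ 154.9 mm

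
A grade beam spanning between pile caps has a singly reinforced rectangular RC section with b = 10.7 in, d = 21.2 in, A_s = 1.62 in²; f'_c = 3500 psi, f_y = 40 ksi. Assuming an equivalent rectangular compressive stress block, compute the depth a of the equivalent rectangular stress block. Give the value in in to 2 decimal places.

T = A_s f_y = 1.62 × 40 = 64.8 kips.
a = T/(0.85 f'_c b) = 64.8/(0.85 × 3.5 × 10.7) = 2.04 in.

a ≈ 2.04 in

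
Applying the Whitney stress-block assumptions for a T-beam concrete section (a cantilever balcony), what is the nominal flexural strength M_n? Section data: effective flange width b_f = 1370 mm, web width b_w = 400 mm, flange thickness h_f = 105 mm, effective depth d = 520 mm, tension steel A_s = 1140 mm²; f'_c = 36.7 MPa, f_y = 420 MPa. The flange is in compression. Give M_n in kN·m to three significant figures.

M_n ≈ 246 kN·m

Tension: T = A_s f_y = 1140 × 420 = 478800 N.
Try a within the flange: a = T/(0.85 f'_c b_f) = 478800/(0.85 × 36.7 × 1370) = 11.20 mm.
Since a = 11.20 ≤ h_f = 105 mm, the stress block lies entirely in the flange; analyse as a rectangular beam of width b_f.
M_n = T(d − a/2) = 478800 × (520 − 5.6) = 246.29 × 10⁶ N·mm.
M_n = 246.29 kN·m.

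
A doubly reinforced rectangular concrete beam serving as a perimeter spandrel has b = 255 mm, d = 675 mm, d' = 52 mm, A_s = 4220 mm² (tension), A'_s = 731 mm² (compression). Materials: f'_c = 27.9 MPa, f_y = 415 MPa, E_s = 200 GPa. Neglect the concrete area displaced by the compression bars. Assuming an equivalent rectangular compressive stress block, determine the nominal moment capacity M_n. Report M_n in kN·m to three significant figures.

Assume both tension and compression steel yield.
Net tension couple steel: A_s − A'_s = 3489 mm².
a = (A_s − A'_s) f_y / (0.85 f'_c b) = 1447935/(0.85 × 27.9 × 255) = 239.43 mm.
c = a/β₁ = 239.43/0.85 = 281.68 mm; ε'_s = 0.003(c − d')/c = 0.0024 ≥ f_y/E_s = 0.0021, so compression steel does yield.
M_n = (A_s − A'_s) f_y (d − a/2) + A'_s f_y (d − d') = [1447935 × (675 − 119.715) + 303365 × (675 − 52)] × 10⁻⁶ = 804.02 + 189.00 = 993.02 kN·m.

M_n ≈ 993 kN·m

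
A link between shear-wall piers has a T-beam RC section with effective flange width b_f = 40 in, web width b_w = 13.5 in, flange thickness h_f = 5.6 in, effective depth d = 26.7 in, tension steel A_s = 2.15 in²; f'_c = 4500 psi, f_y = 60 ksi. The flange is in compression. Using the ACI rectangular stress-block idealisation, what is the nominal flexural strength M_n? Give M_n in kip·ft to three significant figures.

M_n ≈ 282 kip·ft

Tension: T = A_s f_y = 2.15 × 60 = 129 kips.
Try a within the flange: a = T/(0.85 f'_c b_f) = 129/(0.85 × 4.5 × 40) = 0.843 in.
Since a = 0.843 ≤ h_f = 5.6 in, the stress block lies entirely in the flange; analyse as a rectangular beam of width b_f.
M_n = T(d − a/2) = 129 × (26.7 − 0.4215) = 3389.9 kip·in.
M_n = 3389.9/12 = 282.49 kip·ft.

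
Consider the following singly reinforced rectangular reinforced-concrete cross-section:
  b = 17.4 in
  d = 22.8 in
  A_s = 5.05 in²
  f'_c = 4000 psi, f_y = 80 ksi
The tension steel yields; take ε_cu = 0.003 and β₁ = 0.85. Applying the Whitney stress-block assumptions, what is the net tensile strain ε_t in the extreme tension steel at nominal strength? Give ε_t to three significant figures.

a = A_s f_y/(0.85 f'_c b) = 6.829 in.
β₁ = 0.85, so c = a/β₁ = 6.829/0.85 = 8.034 in.
From the linear strain diagram with ε_cu = 0.003: ε_t = 0.003 (d − c)/c = 0.003 × (22.8 − 8.034)/8.034 = 0.00551.
Since ε_t ≥ 0.005, the section is tension-controlled.

ε_t ≈ 0.00551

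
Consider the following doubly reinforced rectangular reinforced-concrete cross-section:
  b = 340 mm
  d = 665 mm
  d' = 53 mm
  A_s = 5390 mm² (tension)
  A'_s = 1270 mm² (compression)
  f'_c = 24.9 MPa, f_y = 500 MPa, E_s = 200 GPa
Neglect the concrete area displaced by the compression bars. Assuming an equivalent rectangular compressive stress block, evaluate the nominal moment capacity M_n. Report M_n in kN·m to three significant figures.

Assume both tension and compression steel yield.
Net tension couple steel: A_s − A'_s = 4120 mm².
a = (A_s − A'_s) f_y / (0.85 f'_c b) = 2060000/(0.85 × 24.9 × 340) = 286.27 mm.
c = a/β₁ = 286.27/0.85 = 336.79 mm; ε'_s = 0.003(c − d')/c = 0.0025 ≥ f_y/E_s = 0.0025, so compression steel does yield.
M_n = (A_s − A'_s) f_y (d − a/2) + A'_s f_y (d − d') = [2060000 × (665 − 143.135) + 635000 × (665 − 53)] × 10⁻⁶ = 1075.04 + 388.62 = 1463.66 kN·m.

M_n ≈ 1460 kN·m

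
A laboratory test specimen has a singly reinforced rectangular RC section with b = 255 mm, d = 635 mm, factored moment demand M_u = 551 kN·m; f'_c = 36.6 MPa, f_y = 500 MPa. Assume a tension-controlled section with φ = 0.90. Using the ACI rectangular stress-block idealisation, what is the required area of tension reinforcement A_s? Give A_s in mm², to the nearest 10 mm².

M_n = M_u/φ = 551/0.90 = 612.222 kN·m.
With M_n = 0.85 f'_c a b (d − a/2), solve the quadratic for a:
a = d − √(d² − 2M_n/(0.85 f'_c b)) = 635 − √(635² − 2 × 612.222×10⁶/(0.85 × 36.6 × 255)) = 136.12 mm.
A_s = 0.85 f'_c a b / f_y = 0.85 × 36.6 × 136.12 × 255 / 500 = 2159.7 mm².

A_s ≈ 2160 mm²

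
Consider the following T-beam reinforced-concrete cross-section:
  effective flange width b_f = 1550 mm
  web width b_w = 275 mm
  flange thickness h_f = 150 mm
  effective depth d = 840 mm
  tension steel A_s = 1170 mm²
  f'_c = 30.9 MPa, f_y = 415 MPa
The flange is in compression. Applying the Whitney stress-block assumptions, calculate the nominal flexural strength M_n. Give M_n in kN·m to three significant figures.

M_n ≈ 405 kN·m

Tension: T = A_s f_y = 1170 × 415 = 485550 N.
Try a within the flange: a = T/(0.85 f'_c b_f) = 485550/(0.85 × 30.9 × 1550) = 11.93 mm.
Since a = 11.93 ≤ h_f = 150 mm, the stress block lies entirely in the flange; analyse as a rectangular beam of width b_f.
M_n = T(d − a/2) = 485550 × (840 − 5.965) = 404.97 × 10⁶ N·mm.
M_n = 404.97 kN·m.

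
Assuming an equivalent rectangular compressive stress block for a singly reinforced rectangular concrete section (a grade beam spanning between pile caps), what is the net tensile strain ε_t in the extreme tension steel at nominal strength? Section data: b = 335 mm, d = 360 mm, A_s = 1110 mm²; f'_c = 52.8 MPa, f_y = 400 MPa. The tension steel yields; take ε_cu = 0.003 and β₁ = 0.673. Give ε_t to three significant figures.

ε_t ≈ 0.0216

a = A_s f_y/(0.85 f'_c b) = 29.53 mm.
β₁ = 0.673, so c = a/β₁ = 29.53/0.673 = 43.88 mm.
From the linear strain diagram with ε_cu = 0.003: ε_t = 0.003 (d − c)/c = 0.003 × (360 − 43.88)/43.88 = 0.0216.
Since ε_t ≥ 0.005, the section is tension-controlled.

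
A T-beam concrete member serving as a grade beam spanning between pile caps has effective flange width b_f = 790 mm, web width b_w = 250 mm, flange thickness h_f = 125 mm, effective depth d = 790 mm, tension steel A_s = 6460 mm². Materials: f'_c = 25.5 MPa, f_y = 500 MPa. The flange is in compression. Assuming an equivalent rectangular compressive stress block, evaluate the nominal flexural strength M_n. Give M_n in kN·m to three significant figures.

Tension: T = A_s f_y = 6460 × 500 = 3230000 N.
Try a within the flange: a = T/(0.85 f'_c b_f) = 3230000/(0.85 × 25.5 × 790) = 188.63 mm.
a = 188.63 > h_f = 125 mm: the block extends into the web. Split into flange-overhang and web parts.
C_f = 0.85 f'_c (b_f − b_w) h_f = 0.85 × 25.5 × (790 − 250) × 125 = 1463063 N.
Remaining web compression depth: a_w = (T − C_f)/(0.85 f'_c b_w) = (3230000 − 1463063)/(0.85 × 25.5 × 250) = 326.08 mm.
M_n = C_f(d − h_f/2) + (T − C_f)(d − a_w/2) = 1463063 × (790 − 62.5) + 1766937 × (790 − 163.04) = 1064.38 + 1107.80 = 2172.18 × 10⁶ N·mm.
M_n = 2172.18 kN·m.

M_n ≈ 2170 kN·m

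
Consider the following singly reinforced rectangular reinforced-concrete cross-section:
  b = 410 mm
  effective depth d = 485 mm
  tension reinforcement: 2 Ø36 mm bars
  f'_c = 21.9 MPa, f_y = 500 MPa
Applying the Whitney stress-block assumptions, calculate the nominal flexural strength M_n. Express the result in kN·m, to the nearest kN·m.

M_n ≈ 426 kN·m

A_s = 2 × 1018 = 2036 mm².
T = A_s f_y = 2036 × 500 = 1018000 N = 1018 kN.
From C = T: a = T/(0.85 f'_c b) = 1018000/(0.85 × 21.9 × 410) = 133.38 mm.
M_n = T(d − a/2) = 1018 kN × (485 − 66.69) mm = 425.84 kN·m.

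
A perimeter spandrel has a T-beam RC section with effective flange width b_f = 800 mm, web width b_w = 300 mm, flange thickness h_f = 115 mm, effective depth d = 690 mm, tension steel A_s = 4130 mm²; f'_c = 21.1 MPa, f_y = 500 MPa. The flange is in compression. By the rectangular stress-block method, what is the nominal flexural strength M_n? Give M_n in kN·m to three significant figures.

Tension: T = A_s f_y = 4130 × 500 = 2065000 N.
Try a within the flange: a = T/(0.85 f'_c b_f) = 2065000/(0.85 × 21.1 × 800) = 143.92 mm.
a = 143.92 > h_f = 115 mm: the block extends into the web. Split into flange-overhang and web parts.
C_f = 0.85 f'_c (b_f − b_w) h_f = 0.85 × 21.1 × (800 − 300) × 115 = 1031263 N.
Remaining web compression depth: a_w = (T − C_f)/(0.85 f'_c b_w) = (2065000 − 1031263)/(0.85 × 21.1 × 300) = 192.13 mm.
M_n = C_f(d − h_f/2) + (T − C_f)(d − a_w/2) = 1031263 × (690 − 57.5) + 1033737 × (690 − 96.065) = 652.27 + 613.97 = 1266.24 × 10⁶ N·mm.
M_n = 1266.24 kN·m.

M_n ≈ 1270 kN·m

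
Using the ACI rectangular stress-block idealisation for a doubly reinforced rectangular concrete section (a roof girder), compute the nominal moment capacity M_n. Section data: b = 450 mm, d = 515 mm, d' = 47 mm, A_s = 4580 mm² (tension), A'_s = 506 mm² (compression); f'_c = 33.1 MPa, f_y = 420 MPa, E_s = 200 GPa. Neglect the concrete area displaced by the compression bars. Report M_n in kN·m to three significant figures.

M_n ≈ 865 kN·m

Assume both tension and compression steel yield.
Net tension couple steel: A_s − A'_s = 4074 mm².
a = (A_s − A'_s) f_y / (0.85 f'_c b) = 1711080/(0.85 × 33.1 × 450) = 135.15 mm.
c = a/β₁ = 135.15/0.814 = 166.03 mm; ε'_s = 0.003(c − d')/c = 0.0022 ≥ f_y/E_s = 0.0021, so compression steel does yield.
M_n = (A_s − A'_s) f_y (d − a/2) + A'_s f_y (d − d') = [1711080 × (515 − 67.575) + 212520 × (515 − 47)] × 10⁻⁶ = 765.58 + 99.46 = 865.04 kN·m.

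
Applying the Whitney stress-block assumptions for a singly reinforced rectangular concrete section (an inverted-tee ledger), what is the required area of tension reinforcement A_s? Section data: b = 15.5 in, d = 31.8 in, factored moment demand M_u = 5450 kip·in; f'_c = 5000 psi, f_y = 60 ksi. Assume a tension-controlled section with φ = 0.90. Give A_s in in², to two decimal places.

A_s ≈ 3.33 in²

M_n = M_u/φ = 5450/0.90 = 6055.56 kip·in.
From M_n = 0.85 f'_c a b (d − a/2):
a = d − √(d² − 2M_n/(0.85 f'_c b)) = 31.8 − √(31.8² − 2 × 6055.56/(0.85 × 5 × 15.5)) = 3.036 in.
A_s = 0.85 f'_c a b / f_y = 0.85 × 5 × 3.036 × 15.5 / 60 = 3.333 in².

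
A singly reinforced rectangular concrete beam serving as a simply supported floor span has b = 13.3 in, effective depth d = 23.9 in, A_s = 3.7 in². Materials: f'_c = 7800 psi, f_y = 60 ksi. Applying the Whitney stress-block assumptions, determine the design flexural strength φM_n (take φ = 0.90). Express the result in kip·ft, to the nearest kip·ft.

T = A_s f_y = 3.7 × 60 = 222 kips.
a = T/(0.85 f'_c b) = 222/(0.85 × 7.8 × 13.3) = 2.518 in.
M_n = T(d − a/2) = 222 × (23.9 − 1.259) = 5026.3 kip·in = 5026.3/12 = 418.86 kip·ft.
φM_n = 0.90 × 418.86 = 376.97 kip·ft.

φM_n ≈ 377 kip·ft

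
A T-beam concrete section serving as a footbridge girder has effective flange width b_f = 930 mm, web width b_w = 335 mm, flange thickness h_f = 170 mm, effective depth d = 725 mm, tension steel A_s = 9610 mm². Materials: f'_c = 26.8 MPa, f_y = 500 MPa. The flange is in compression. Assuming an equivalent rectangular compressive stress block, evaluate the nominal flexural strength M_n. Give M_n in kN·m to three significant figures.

Tension: T = A_s f_y = 9610 × 500 = 4805000 N.
Try a within the flange: a = T/(0.85 f'_c b_f) = 4805000/(0.85 × 26.8 × 930) = 226.81 mm.
a = 226.81 > h_f = 170 mm: the block extends into the web. Split into flange-overhang and web parts.
C_f = 0.85 f'_c (b_f − b_w) h_f = 0.85 × 26.8 × (930 − 335) × 170 = 2304197 N.
Remaining web compression depth: a_w = (T − C_f)/(0.85 f'_c b_w) = (4805000 − 2304197)/(0.85 × 26.8 × 335) = 327.70 mm.
M_n = C_f(d − h_f/2) + (T − C_f)(d − a_w/2) = 2304197 × (725 − 85) + 2500803 × (725 − 163.85) = 1474.69 + 1403.33 = 2878.02 × 10⁶ N·mm.
M_n = 2878.02 kN·m.

M_n ≈ 2880 kN·m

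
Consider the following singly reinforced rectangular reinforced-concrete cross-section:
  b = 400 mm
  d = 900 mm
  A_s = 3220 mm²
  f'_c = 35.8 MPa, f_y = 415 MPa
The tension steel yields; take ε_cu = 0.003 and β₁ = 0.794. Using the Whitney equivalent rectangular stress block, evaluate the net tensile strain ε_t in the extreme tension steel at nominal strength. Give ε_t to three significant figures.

a = A_s f_y/(0.85 f'_c b) = 109.78 mm.
β₁ = 0.794, so c = a/β₁ = 109.78/0.794 = 138.26 mm.
From the linear strain diagram with ε_cu = 0.003: ε_t = 0.003 (d − c)/c = 0.003 × (900 − 138.26)/138.26 = 0.0165.
Since ε_t ≥ 0.005, the section is tension-controlled.

ε_t ≈ 0.0165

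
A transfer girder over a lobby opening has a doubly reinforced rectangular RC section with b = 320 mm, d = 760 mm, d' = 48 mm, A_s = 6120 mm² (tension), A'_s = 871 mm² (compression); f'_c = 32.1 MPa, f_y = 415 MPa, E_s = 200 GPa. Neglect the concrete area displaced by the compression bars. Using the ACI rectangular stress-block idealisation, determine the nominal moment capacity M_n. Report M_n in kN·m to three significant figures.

Assume both tension and compression steel yield.
Net tension couple steel: A_s − A'_s = 5249 mm².
a = (A_s − A'_s) f_y / (0.85 f'_c b) = 2178335/(0.85 × 32.1 × 320) = 249.49 mm.
c = a/β₁ = 249.49/0.821 = 303.89 mm; ε'_s = 0.003(c − d')/c = 0.0025 ≥ f_y/E_s = 0.0021, so compression steel does yield.
M_n = (A_s − A'_s) f_y (d − a/2) + A'_s f_y (d − d') = [2178335 × (760 − 124.745) + 361465 × (760 − 48)] × 10⁻⁶ = 1383.80 + 257.36 = 1641.16 kN·m.

M_n ≈ 1640 kN·m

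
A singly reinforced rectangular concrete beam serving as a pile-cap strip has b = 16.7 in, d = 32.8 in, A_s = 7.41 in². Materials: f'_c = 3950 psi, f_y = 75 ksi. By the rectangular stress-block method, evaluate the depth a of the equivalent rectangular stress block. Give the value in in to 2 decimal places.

T = A_s f_y = 7.41 × 75 = 555.75 kips.
a = T/(0.85 f'_c b) = 555.75/(0.85 × 3.95 × 16.7) = 9.91 in.

a ≈ 9.91 in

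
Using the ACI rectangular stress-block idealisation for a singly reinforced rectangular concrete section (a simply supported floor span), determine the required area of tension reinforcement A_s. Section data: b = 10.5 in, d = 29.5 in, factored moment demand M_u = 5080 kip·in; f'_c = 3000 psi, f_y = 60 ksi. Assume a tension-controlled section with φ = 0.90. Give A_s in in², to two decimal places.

A_s ≈ 3.71 in²

M_n = M_u/φ = 5080/0.90 = 5644.44 kip·in.
From M_n = 0.85 f'_c a b (d − a/2):
a = d − √(d² − 2M_n/(0.85 f'_c b)) = 29.5 − √(29.5² − 2 × 5644.44/(0.85 × 3 × 10.5)) = 8.319 in.
A_s = 0.85 f'_c a b / f_y = 0.85 × 3 × 8.319 × 10.5 / 60 = 3.712 in².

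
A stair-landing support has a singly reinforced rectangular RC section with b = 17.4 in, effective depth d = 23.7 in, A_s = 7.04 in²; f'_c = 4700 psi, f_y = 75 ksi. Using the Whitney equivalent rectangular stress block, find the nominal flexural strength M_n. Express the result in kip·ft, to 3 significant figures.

T = A_s f_y = 7.04 × 75 = 528 kips.
a = T/(0.85 f'_c b) = 528/(0.85 × 4.7 × 17.4) = 7.596 in.
M_n = T(d − a/2) = 528 × (23.7 − 3.798) = 10508.3 kip·in = 10508.3/12 = 875.69 kip·ft.

M_n ≈ 876 kip·ft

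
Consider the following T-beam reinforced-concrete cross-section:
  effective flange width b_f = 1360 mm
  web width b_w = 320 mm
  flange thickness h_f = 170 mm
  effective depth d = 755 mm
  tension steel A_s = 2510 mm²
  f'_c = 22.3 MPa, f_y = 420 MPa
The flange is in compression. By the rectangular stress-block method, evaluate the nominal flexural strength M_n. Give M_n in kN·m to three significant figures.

M_n ≈ 774 kN·m

Tension: T = A_s f_y = 2510 × 420 = 1054200 N.
Try a within the flange: a = T/(0.85 f'_c b_f) = 1054200/(0.85 × 22.3 × 1360) = 40.89 mm.
Since a = 40.89 ≤ h_f = 170 mm, the stress block lies entirely in the flange; analyse as a rectangular beam of width b_f.
M_n = T(d − a/2) = 1054200 × (755 − 20.445) = 774.37 × 10⁶ N·mm.
M_n = 774.37 kN·m.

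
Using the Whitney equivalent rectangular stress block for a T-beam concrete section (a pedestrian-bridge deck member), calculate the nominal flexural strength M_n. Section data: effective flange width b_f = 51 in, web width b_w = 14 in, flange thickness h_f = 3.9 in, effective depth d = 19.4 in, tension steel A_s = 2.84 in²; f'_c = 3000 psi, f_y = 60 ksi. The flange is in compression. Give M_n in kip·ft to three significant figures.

M_n ≈ 266 kip·ft

Tension: T = A_s f_y = 2.84 × 60 = 170.4 kips.
Try a within the flange: a = T/(0.85 f'_c b_f) = 170.4/(0.85 × 3 × 51) = 1.310 in.
Since a = 1.310 ≤ h_f = 3.9 in, the stress block lies entirely in the flange; analyse as a rectangular beam of width b_f.
M_n = T(d − a/2) = 170.4 × (19.4 − 0.655) = 3194.1 kip·in.
M_n = 3194.1/12 = 266.18 kip·ft.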